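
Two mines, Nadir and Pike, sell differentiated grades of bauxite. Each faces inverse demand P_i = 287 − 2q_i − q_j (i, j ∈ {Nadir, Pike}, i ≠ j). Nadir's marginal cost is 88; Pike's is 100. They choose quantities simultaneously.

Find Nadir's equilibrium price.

169.2

Mine Nadir's profit: π = q_{Nadir}(287 − 2q_{Nadir} − q_{Pike}) − 88q_{Nadir}.
∂π/∂q_{Nadir} = 199 − 4q_{Nadir} − q_{Pike} = 0 ⇒ q_{Nadir} = 49.75 − 0.25q_{Pike}.
Similarly q_{Pike} = 46.75 − 0.25q_{Nadir}.
Plugging q_{Pike} into Nadir's best response: q_{Nadir} = 49.75 − 0.25(46.75 − 0.25q_{Nadir}) ⇒ 0.9375q_{Nadir} = 38.0625, so q_{Nadir} = 40.6.
Then q_{Pike} = 46.75 − 0.25·40.6 = 36.6.
P_{Nadir} = 287 − 2·40.6 − 36.6 = 169.2.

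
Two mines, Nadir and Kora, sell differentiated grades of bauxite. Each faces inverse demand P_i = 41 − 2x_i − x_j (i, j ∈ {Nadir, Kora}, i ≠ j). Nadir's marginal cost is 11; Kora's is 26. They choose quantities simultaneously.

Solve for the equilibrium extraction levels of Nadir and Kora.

Mine Nadir's profit: π = x_{Nadir}(41 − 2x_{Nadir} − x_{Kora}) − 11x_{Nadir}.
∂π/∂x_{Nadir} = 30 − 4x_{Nadir} − x_{Kora} = 0 ⇒ x_{Nadir} = 7.5 − 0.25x_{Kora}.
Similarly x_{Kora} = 3.75 − 0.25x_{Nadir}.
Substituting the second reaction function into the first: x_{Nadir} = 7.5 − 0.25(3.75 − 0.25x_{Nadir}), which gives 0.9375x_{Nadir} = 6.5625 ⇒ x_{Nadir} = 7.
Then x_{Kora} = 3.75 − 0.25·7 = 2.

7, 2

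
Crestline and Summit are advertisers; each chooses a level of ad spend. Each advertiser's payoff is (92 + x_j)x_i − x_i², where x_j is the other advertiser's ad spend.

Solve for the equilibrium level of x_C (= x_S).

Crestline's payoff is (92 + x_S)x_C − x_C².
∂π/∂x_C = 92 + x_S − 2x_C = 0, so x_C = 46 + 0.5x_S.
By symmetry x_S = x_C; substituting into the reaction function, 0.5x_C = 46 and x_C = 92.

92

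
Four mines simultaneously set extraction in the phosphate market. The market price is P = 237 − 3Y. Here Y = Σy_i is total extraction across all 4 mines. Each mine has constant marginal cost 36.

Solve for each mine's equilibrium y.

A representative mine's profit is π_i = y_i(237 − 3Y) − 36y_i, with Y = y_i + Σ_{j≠i} y_j.
First-order condition: 201 − 6y_i − 3Σ_{j≠i} y_j = 0.
Imposing symmetry (y_j = y for all j) turns Σ_{j≠i} y_j into 3y, so 201 = 15y and y = 13.4.

13.4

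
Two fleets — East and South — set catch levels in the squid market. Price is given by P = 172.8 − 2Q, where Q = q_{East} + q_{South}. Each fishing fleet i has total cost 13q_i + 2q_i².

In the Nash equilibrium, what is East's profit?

1021.4416

Fishing fleet East's profit: π = q_{East}(172.8 − 2(q_{East} + q_{South})) − 13q_{East} − 2q_{East}².
∂π/∂q_{East} = 159.8 − 8q_{East} − 2q_{South} = 0, so q_{East} = 19.975 − 0.25q_{South}.
The game is symmetric, so in equilibrium q_{South} = q_{East}: the reaction function gives 1.25q_{East} = 19.975, hence q_{East} = 15.98.
Price P = 172.8 − 2·31.96 = 108.88.
East's profit: (108.88 − 13)·15.98 − 2(15.98)² = 1021.4416.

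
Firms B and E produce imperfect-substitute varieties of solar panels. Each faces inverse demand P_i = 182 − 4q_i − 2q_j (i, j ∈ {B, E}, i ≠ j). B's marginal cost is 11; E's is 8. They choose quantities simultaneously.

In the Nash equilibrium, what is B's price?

79

Firm B's profit: π = q_B(182 − 4q_B − 2q_E) − 11q_B.
∂π/∂q_B = 171 − 8q_B − 2q_E = 0 ⇒ q_B = 21.375 − 0.25q_E.
Similarly q_E = 21.75 − 0.25q_B.
Substituting the second reaction function into the first: q_B = 21.375 − 0.25(21.75 − 0.25q_B), which gives 0.9375q_B = 15.9375 ⇒ q_B = 17.
Then q_E = 21.75 − 0.25·17 = 17.5.
P_B = 182 − 4·17 − 2·17.5 = 79.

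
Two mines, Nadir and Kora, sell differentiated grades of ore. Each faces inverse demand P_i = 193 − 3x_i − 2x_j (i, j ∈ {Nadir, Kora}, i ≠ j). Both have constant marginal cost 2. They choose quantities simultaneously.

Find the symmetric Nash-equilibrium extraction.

Mine Nadir's profit: π = x_{Nadir}(193 − 3x_{Nadir} − 2x_{Kora}) − 2x_{Nadir}.
∂π/∂x_{Nadir} = 191 − 6x_{Nadir} − 2x_{Kora} = 0 ⇒ x_{Nadir} = 191/6 − (1/3)x_{Kora}.
By symmetry x_{Kora} = x_{Nadir}; substituting into the reaction function, (4/3)x_{Nadir} = 191/6 and x_{Nadir} = 23.875.

23.875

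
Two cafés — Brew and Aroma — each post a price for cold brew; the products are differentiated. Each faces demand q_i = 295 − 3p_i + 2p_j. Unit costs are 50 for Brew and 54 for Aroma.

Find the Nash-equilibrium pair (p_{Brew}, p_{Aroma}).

Brew's profit: π = (p_{Brew} − 50)(295 − 3p_{Brew} + 2p_{Aroma}).
∂π/∂p_{Brew} = 445 − 6p_{Brew} + 2p_{Aroma} = 0 ⇒ p_{Brew} = 445/6 + (1/3)p_{Aroma}.
Similarly p_{Aroma} = 457/6 + (1/3)p_{Brew}.
Plugging p_{Aroma} into Brew's best response: p_{Brew} = 445/6 + (1/3)(457/6 + (1/3)p_{Brew}) ⇒ (8/9)p_{Brew} = 896/9, so p_{Brew} = 112.
Then p_{Aroma} = 457/6 + (1/3)·112 = 113.5.

112, 113.5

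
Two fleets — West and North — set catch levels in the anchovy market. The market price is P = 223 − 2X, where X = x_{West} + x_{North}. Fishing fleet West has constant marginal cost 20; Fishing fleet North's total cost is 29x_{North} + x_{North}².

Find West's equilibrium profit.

Fishing fleet West's profit: π = x_{West}(223 − 2(x_{West} + x_{North})) − 20x_{West}.
∂π/∂x_{West} = 203 − 4x_{West} − 2x_{North} = 0, so x_{West} = 50.75 − 0.5x_{North}.
For North: ∂π/∂x_{North} = 194 − 6x_{North} − 2x_{West} = 0 ⇒ x_{North} = 97/3 − (1/3)x_{West}.
Substituting the second reaction function into the first: x_{West} = 50.75 − 0.5(97/3 − (1/3)x_{West}), which gives (5/6)x_{West} = 415/12 ⇒ x_{West} = 41.5.
Then x_{North} = 97/3 − (1/3)·41.5 = 18.5.
Price P = 223 − 2·60 = 103.
West's profit: (103 − 20)·41.5 = 3444.5.

3444.5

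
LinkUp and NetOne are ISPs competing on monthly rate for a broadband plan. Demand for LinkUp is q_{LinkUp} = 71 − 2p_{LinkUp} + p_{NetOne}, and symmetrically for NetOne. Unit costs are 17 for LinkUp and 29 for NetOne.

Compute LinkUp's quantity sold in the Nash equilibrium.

39.2

LinkUp's profit: π = (p_{LinkUp} − 17)(71 − 2p_{LinkUp} + p_{NetOne}).
∂π/∂p_{LinkUp} = 105 − 4p_{LinkUp} + p_{NetOne} = 0 ⇒ p_{LinkUp} = 26.25 + 0.25p_{NetOne}.
Similarly p_{NetOne} = 32.25 + 0.25p_{LinkUp}.
Solving the two reaction functions simultaneously: (1 − (0.25)(0.25))p_{LinkUp} = 26.25 + 0.25·32.25, so 0.9375p_{LinkUp} = 34.3125 and p_{LinkUp} = 36.6.
Then p_{NetOne} = 32.25 + 0.25·36.6 = 41.4.
q_{LinkUp} = 71 − 2·36.6 + 41.4 = 39.2.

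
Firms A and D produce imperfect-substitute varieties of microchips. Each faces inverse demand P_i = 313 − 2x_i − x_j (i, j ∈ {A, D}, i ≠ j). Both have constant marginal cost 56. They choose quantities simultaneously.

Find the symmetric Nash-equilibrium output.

Firm A's profit: π = x_A(313 − 2x_A − x_D) − 56x_A.
∂π/∂x_A = 257 − 4x_A − x_D = 0 ⇒ x_A = 64.25 − 0.25x_D.
The game is symmetric, so in equilibrium x_D = x_A: the reaction function gives 1.25x_A = 64.25, hence x_A = 51.4.

51.4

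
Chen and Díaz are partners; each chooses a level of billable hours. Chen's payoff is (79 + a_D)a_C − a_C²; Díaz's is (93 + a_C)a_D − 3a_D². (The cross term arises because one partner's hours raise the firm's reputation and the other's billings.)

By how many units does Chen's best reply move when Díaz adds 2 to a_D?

Expanding Chen's payoff: 79a_C + a_Da_C − a_C².
∂π/∂a_C = 79 + a_D − 2a_C = 0, so a_C = 39.5 + 0.5a_D.
The reaction-function slope is 0.5, so a 2-unit rise in a_D moves a_C by 0.5 × 2 = 1. Chen's best response rises — the actions are strategic complements.

1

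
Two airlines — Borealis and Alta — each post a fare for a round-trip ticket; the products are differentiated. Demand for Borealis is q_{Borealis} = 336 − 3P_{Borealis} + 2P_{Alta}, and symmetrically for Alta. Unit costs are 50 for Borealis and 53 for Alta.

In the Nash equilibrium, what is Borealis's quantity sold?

216.1875

Borealis's profit: π = (P_{Borealis} − 50)(336 − 3P_{Borealis} + 2P_{Alta}).
∂π/∂P_{Borealis} = 486 − 6P_{Borealis} + 2P_{Alta} = 0 ⇒ P_{Borealis} = 81 + (1/3)P_{Alta}.
Similarly P_{Alta} = 82.5 + (1/3)P_{Borealis}.
Plugging P_{Alta} into Borealis's best response: P_{Borealis} = 81 + (1/3)(82.5 + (1/3)P_{Borealis}) ⇒ (8/9)P_{Borealis} = 108.5, so P_{Borealis} = 122.0625.
Then P_{Alta} = 82.5 + (1/3)·122.0625 = 123.1875.
q_{Borealis} = 336 − 3·122.0625 + 2·123.1875 = 216.1875.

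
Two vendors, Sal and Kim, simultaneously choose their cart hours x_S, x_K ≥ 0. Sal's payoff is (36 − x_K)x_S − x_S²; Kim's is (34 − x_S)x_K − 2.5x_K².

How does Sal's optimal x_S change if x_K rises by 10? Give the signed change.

-5

Expanding Sal's payoff: 36x_S − x_Kx_S − x_S².
∂π/∂x_S = 36 − x_K − 2x_S = 0, so x_S = 18 − 0.5x_K.
The reaction-function slope is −0.5, so a 10-unit rise in x_K moves x_S by −0.5 × 10 = −5. Sal's best response falls — the actions are strategic substitutes.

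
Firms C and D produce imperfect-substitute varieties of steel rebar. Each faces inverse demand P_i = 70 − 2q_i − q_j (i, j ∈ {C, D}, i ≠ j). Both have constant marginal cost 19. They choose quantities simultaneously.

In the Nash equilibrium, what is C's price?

Firm C's profit: π = q_C(70 − 2q_C − q_D) − 19q_C.
∂π/∂q_C = 51 − 4q_C − q_D = 0 ⇒ q_C = 12.75 − 0.25q_D.
The game is symmetric, so in equilibrium q_D = q_C: the reaction function gives 1.25q_C = 12.75, hence q_C = 10.2.
P_C = 70 − 2·10.2 − 10.2 = 39.4.

39.4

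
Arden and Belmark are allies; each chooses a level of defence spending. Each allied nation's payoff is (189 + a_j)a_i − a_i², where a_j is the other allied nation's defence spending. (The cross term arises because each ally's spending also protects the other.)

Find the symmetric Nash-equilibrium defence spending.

Arden's payoff is (189 + a_B)a_A − a_A².
∂π/∂a_A = 189 + a_B − 2a_A = 0, so a_A = 94.5 + 0.5a_B.
By symmetry a_B = a_A; substituting into the reaction function, 0.5a_A = 94.5 and a_A = 189.

189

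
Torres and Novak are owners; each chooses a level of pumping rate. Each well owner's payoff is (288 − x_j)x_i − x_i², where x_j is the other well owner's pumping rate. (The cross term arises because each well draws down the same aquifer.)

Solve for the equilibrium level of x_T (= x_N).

Torres's payoff is (288 − x_N)x_T − x_T².
∂π/∂x_T = 288 − x_N − 2x_T = 0, so x_T = 144 − 0.5x_N.
By symmetry x_N = x_T; substituting into the reaction function, 1.5x_T = 144 and x_T = 96.

96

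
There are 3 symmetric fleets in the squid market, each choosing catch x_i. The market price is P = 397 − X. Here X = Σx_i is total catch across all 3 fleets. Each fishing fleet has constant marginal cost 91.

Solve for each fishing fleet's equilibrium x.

A representative fishing fleet's profit is π_i = x_i(397 − X) − 91x_i, with X = x_i + Σ_{j≠i} x_j.
First-order condition: 306 − 2x_i − Σ_{j≠i} x_j = 0.
In a symmetric equilibrium every fishing fleet chooses the same x, so Σ_{j≠i} x_j = 2x. The condition becomes 306 − 4x = 0, giving x = 306/4 = 76.5.

76.5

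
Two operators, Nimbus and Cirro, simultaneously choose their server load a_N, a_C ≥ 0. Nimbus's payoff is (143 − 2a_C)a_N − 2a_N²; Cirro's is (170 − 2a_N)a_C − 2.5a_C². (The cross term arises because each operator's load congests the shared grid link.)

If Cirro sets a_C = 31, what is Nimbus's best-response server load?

20.25

Expanding Nimbus's payoff: 143a_N − 2a_Ca_N − 2a_N².
∂π/∂a_N = 143 − 2a_C − 4a_N = 0, so a_N = 35.75 − 0.5a_C.
At a_C = 31: a_N = 35.75 − 0.5·31 = 20.25.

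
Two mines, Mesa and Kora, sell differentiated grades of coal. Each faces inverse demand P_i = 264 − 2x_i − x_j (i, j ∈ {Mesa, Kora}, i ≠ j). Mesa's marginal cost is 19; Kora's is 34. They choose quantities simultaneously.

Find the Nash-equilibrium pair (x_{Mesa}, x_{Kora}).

50, 45

Mine Mesa's profit: π = x_{Mesa}(264 − 2x_{Mesa} − x_{Kora}) − 19x_{Mesa}.
∂π/∂x_{Mesa} = 245 − 4x_{Mesa} − x_{Kora} = 0 ⇒ x_{Mesa} = 61.25 − 0.25x_{Kora}.
Similarly x_{Kora} = 57.5 − 0.25x_{Mesa}.
Solving the two reaction functions simultaneously: (1 − (−0.25)(−0.25))x_{Mesa} = 61.25 − 0.25·57.5, so 0.9375x_{Mesa} = 46.875 and x_{Mesa} = 50.
Then x_{Kora} = 57.5 − 0.25·50 = 45.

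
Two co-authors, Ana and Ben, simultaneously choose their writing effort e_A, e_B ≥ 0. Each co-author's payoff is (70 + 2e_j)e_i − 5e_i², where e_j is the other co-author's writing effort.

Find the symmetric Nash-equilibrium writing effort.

8.75

Ana's payoff is (70 + 2e_B)e_A − 5e_A².
∂π/∂e_A = 70 + 2e_B − 10e_A = 0, so e_A = 7 + 0.2e_B.
The game is symmetric, so in equilibrium e_B = e_A: the reaction function gives 0.8e_A = 7, hence e_A = 8.75.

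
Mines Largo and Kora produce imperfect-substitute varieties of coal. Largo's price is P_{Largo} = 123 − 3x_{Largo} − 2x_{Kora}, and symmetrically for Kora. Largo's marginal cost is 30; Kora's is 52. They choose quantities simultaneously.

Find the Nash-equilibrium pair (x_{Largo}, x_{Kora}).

Mine Largo's profit: π = x_{Largo}(123 − 3x_{Largo} − 2x_{Kora}) − 30x_{Largo}.
∂π/∂x_{Largo} = 93 − 6x_{Largo} − 2x_{Kora} = 0 ⇒ x_{Largo} = 15.5 − (1/3)x_{Kora}.
Similarly x_{Kora} = 71/6 − (1/3)x_{Largo}.
Solving the two reaction functions simultaneously: (1 − (−1/3)(−1/3))x_{Largo} = 15.5 − (1/3)·(71/6), so (8/9)x_{Largo} = 104/9 and x_{Largo} = 13.
Then x_{Kora} = 71/6 − (1/3)·13 = 7.5.

13, 7.5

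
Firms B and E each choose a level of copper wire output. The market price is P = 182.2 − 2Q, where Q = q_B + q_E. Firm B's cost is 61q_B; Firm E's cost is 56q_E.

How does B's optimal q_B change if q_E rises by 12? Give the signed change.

-6

Firm B's profit: π = q_B(182.2 − 2(q_B + q_E)) − 61q_B.
∂π/∂q_B = 121.2 − 4q_B − 2q_E = 0, so q_B = 30.3 − 0.5q_E.
The reaction-function slope is −0.5, so a 12-unit rise in q_E moves q_B by −0.5 × 12 = −6. B's best response falls — the actions are strategic substitutes.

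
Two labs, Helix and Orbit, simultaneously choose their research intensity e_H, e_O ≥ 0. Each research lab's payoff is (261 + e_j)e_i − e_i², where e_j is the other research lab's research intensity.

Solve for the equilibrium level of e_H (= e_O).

Helix's payoff is (261 + e_O)e_H − e_H².
∂π/∂e_H = 261 + e_O − 2e_H = 0, so e_H = 130.5 + 0.5e_O.
The game is symmetric, so in equilibrium e_O = e_H: the reaction function gives 0.5e_H = 130.5, hence e_H = 261.

261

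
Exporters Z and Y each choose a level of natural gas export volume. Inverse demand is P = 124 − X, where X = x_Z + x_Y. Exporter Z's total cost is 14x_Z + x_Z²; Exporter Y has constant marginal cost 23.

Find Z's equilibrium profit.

578

Exporter Z's profit: π = x_Z(124 − (x_Z + x_Y)) − 14x_Z − x_Z².
∂π/∂x_Z = 110 − 4x_Z − x_Y = 0, so x_Z = 27.5 − 0.25x_Y.
For Y: ∂π/∂x_Y = 101 − 2x_Y − x_Z = 0 ⇒ x_Y = 50.5 − 0.5x_Z.
Plugging x_Y into Z's best response: x_Z = 27.5 − 0.25(50.5 − 0.5x_Z) ⇒ 0.875x_Z = 14.875, so x_Z = 17.
Then x_Y = 50.5 − 0.5·17 = 42.
Price P = 124 − 59 = 65.
Z's profit: (65 − 14)·17 − (17)² = 578.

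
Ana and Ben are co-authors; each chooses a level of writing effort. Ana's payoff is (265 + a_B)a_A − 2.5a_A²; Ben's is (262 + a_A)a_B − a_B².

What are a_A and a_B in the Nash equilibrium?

Expanding Ana's payoff: 265a_A + a_Ba_A − 2.5a_A².
∂π/∂a_A = 265 + a_B − 5a_A = 0, so a_A = 53 + 0.2a_B.
Likewise for Ben: a_B = 131 + 0.5a_A.
Plugging a_B into Ana's best response: a_A = 53 + 0.2(131 + 0.5a_A) ⇒ 0.9a_A = 79.2, so a_A = 88.
Then a_B = 131 + 0.5·88 = 175.

88, 175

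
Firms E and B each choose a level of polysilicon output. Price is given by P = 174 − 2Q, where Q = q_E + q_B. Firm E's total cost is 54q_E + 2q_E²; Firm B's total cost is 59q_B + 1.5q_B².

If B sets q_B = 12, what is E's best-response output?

Firm E's profit: π = q_E(174 − 2(q_E + q_B)) − 54q_E − 2q_E².
∂π/∂q_E = 120 − 8q_E − 2q_B = 0, so q_E = 15 − 0.25q_B.
At q_B = 12: q_E = 15 − 0.25·12 = 12.

12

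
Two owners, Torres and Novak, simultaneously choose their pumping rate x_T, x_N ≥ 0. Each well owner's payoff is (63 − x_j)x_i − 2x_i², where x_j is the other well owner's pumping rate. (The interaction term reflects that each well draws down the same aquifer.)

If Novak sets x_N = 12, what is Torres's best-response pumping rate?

Torres's payoff is (63 − x_N)x_T − 2x_T².
∂π/∂x_T = 63 − x_N − 4x_T = 0, so x_T = 15.75 − 0.25x_N.
At x_N = 12: x_T = 15.75 − 0.25·12 = 12.75.

12.75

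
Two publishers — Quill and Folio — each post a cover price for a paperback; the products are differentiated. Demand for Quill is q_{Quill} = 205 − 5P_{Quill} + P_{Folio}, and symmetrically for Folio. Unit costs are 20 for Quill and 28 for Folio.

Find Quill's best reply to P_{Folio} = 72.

37.7

Quill's profit: π = (P_{Quill} − 20)(205 − 5P_{Quill} + P_{Folio}).
∂π/∂P_{Quill} = 305 − 10P_{Quill} + P_{Folio} = 0 ⇒ P_{Quill} = 30.5 + 0.1P_{Folio}.
At P_{Folio} = 72: P_{Quill} = 30.5 + 0.1·72 = 37.7.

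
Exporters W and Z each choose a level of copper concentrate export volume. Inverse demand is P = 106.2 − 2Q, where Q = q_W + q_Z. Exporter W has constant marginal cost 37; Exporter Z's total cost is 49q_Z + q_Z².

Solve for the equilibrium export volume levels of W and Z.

Exporter W's profit: π = q_W(106.2 − 2(q_W + q_Z)) − 37q_W.
∂π/∂q_W = 69.2 − 4q_W − 2q_Z = 0, so q_W = 17.3 − 0.5q_Z.
For Z: ∂π/∂q_Z = 57.2 − 6q_Z − 2q_W = 0 ⇒ q_Z = 143/15 − (1/3)q_W.
Substituting the second reaction function into the first: q_W = 17.3 − 0.5(143/15 − (1/3)q_W), which gives (5/6)q_W = 188/15 ⇒ q_W = 15.04.
Then q_Z = 143/15 − (1/3)·15.04 = 4.52.

15.04, 4.52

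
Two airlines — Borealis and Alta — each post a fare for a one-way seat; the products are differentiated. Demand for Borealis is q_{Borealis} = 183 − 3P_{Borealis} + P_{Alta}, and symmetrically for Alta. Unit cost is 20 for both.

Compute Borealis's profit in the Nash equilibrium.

Borealis's profit: π = (P_{Borealis} − 20)(183 − 3P_{Borealis} + P_{Alta}).
∂π/∂P_{Borealis} = 243 − 6P_{Borealis} + P_{Alta} = 0 ⇒ P_{Borealis} = 40.5 + (1/6)P_{Alta}.
Setting P_{Borealis} = P_{Alta} in the reaction function: P_{Borealis} = 40.5 + (1/6)P_{Borealis}, so P_{Borealis} = 40.5 / (5/6) = 48.6.
q_{Borealis} = 183 − 3·48.6 + 48.6 = 85.8.
Profit = (48.6 − 20)·85.8 = 2453.88.

2453.88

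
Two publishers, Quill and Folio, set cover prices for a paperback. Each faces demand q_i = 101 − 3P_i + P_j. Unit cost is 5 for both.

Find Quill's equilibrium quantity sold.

54.6

Quill's profit: π = (P_{Quill} − 5)(101 − 3P_{Quill} + P_{Folio}).
∂π/∂P_{Quill} = 116 − 6P_{Quill} + P_{Folio} = 0 ⇒ P_{Quill} = 58/3 + (1/6)P_{Folio}.
Setting P_{Quill} = P_{Folio} in the reaction function: P_{Quill} = 58/3 + (1/6)P_{Quill}, so P_{Quill} = (58/3) / (5/6) = 23.2.
q_{Quill} = 101 − 3·23.2 + 23.2 = 54.6.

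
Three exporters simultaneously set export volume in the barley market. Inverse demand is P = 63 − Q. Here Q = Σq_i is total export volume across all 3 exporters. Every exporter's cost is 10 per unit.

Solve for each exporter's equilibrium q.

13.25

A representative exporter's profit is π_i = q_i(63 − Q) − 10q_i, with Q = q_i + Σ_{j≠i} q_j.
First-order condition: 53 − 2q_i − Σ_{j≠i} q_j = 0.
With identical exporters, set every q_j = q: then 53 − 2q − 2q = 0, i.e. q = 53/4 = 13.25.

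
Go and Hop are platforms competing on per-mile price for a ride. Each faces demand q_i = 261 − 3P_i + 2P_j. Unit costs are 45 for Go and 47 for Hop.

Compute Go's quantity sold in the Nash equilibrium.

Go's profit: π = (P_{Go} − 45)(261 − 3P_{Go} + 2P_{Hop}).
∂π/∂P_{Go} = 396 − 6P_{Go} + 2P_{Hop} = 0 ⇒ P_{Go} = 66 + (1/3)P_{Hop}.
Similarly P_{Hop} = 67 + (1/3)P_{Go}.
Plugging P_{Hop} into Go's best response: P_{Go} = 66 + (1/3)(67 + (1/3)P_{Go}) ⇒ (8/9)P_{Go} = 265/3, so P_{Go} = 99.375.
Then P_{Hop} = 67 + (1/3)·99.375 = 100.125.
q_{Go} = 261 − 3·99.375 + 2·100.125 = 163.125.

163.125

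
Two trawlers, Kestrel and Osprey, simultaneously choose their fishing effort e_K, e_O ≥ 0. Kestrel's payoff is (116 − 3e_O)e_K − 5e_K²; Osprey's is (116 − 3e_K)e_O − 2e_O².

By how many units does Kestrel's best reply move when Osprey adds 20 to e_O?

-6

Expanding Kestrel's payoff: 116e_K − 3e_Oe_K − 5e_K².
∂π/∂e_K = 116 − 3e_O − 10e_K = 0, so e_K = 11.6 − 0.3e_O.
The reaction-function slope is −0.3, so a 20-unit rise in e_O moves e_K by −0.3 × 20 = −6. Kestrel's best response falls — the actions are strategic substitutes.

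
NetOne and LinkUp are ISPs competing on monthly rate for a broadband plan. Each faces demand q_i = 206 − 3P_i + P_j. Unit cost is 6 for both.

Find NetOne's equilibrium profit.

4516.32

NetOne's profit: π = (P_{NetOne} − 6)(206 − 3P_{NetOne} + P_{LinkUp}).
∂π/∂P_{NetOne} = 224 − 6P_{NetOne} + P_{LinkUp} = 0 ⇒ P_{NetOne} = 112/3 + (1/6)P_{LinkUp}.
By symmetry P_{LinkUp} = P_{NetOne}; substituting into the reaction function, (5/6)P_{NetOne} = 112/3 and P_{NetOne} = 44.8.
q_{NetOne} = 206 − 3·44.8 + 44.8 = 116.4.
Profit = (44.8 − 6)·116.4 = 4516.32.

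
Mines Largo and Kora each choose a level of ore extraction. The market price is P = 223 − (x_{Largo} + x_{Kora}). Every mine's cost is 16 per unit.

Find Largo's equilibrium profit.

Mine Largo's profit: π = x_{Largo}(223 − (x_{Largo} + x_{Kora})) − 16x_{Largo}.
∂π/∂x_{Largo} = 207 − 2x_{Largo} − x_{Kora} = 0, so x_{Largo} = 103.5 − 0.5x_{Kora}.
Setting x_{Largo} = x_{Kora} in the reaction function: x_{Largo} = 103.5 − 0.5x_{Largo}, so x_{Largo} = 103.5 / 1.5 = 69.
Price P = 223 − 138 = 85.
Largo's profit: (85 − 16)·69 = 4761.

4761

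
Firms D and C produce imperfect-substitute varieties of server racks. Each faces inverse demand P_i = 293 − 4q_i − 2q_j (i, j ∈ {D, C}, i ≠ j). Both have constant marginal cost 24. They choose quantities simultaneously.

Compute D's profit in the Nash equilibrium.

2894.44

Firm D's profit: π = q_D(293 − 4q_D − 2q_C) − 24q_D.
∂π/∂q_D = 269 − 8q_D − 2q_C = 0 ⇒ q_D = 33.625 − 0.25q_C.
By symmetry q_C = q_D; substituting into the reaction function, 1.25q_D = 33.625 and q_D = 26.9.
P_D = 293 − 4·26.9 − 2·26.9 = 131.6.
Profit = (131.6 − 24)·26.9 = 2894.44.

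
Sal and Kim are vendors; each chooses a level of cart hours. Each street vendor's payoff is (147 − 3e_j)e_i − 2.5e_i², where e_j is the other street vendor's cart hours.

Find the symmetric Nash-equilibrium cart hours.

18.375

Sal's payoff is (147 − 3e_K)e_S − 2.5e_S².
∂π/∂e_S = 147 − 3e_K − 5e_S = 0, so e_S = 29.4 − 0.6e_K.
By symmetry e_K = e_S; substituting into the reaction function, 1.6e_S = 29.4 and e_S = 18.375.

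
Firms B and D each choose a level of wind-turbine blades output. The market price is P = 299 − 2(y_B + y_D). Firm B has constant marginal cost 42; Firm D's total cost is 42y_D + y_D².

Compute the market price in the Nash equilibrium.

Firm B's profit: π = y_B(299 − 2(y_B + y_D)) − 42y_B.
∂π/∂y_B = 257 − 4y_B − 2y_D = 0, so y_B = 64.25 − 0.5y_D.
For D: ∂π/∂y_D = 257 − 6y_D − 2y_B = 0 ⇒ y_D = 257/6 − (1/3)y_B.
Substituting the second reaction function into the first: y_B = 64.25 − 0.5(257/6 − (1/3)y_B), which gives (5/6)y_B = 257/6 ⇒ y_B = 51.4.
Then y_D = 257/6 − (1/3)·51.4 = 25.7.
Equilibrium price: P = 299 − 2·77.1 = 144.8.

144.8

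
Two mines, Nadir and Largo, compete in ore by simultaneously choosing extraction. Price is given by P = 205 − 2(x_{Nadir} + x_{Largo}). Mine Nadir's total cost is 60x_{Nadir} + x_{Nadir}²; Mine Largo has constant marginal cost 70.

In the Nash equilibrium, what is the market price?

122

Mine Nadir's profit: π = x_{Nadir}(205 − 2(x_{Nadir} + x_{Largo})) − 60x_{Nadir} − x_{Nadir}².
∂π/∂x_{Nadir} = 145 − 6x_{Nadir} − 2x_{Largo} = 0, so x_{Nadir} = 145/6 − (1/3)x_{Largo}.
For Largo: ∂π/∂x_{Largo} = 135 − 4x_{Largo} − 2x_{Nadir} = 0 ⇒ x_{Largo} = 33.75 − 0.5x_{Nadir}.
Solving the two reaction functions simultaneously: (1 − (−1/3)(−0.5))x_{Nadir} = 145/6 − (1/3)·33.75, so (5/6)x_{Nadir} = 155/12 and x_{Nadir} = 15.5.
Then x_{Largo} = 33.75 − 0.5·15.5 = 26.
Equilibrium price: P = 205 − 2·41.5 = 122.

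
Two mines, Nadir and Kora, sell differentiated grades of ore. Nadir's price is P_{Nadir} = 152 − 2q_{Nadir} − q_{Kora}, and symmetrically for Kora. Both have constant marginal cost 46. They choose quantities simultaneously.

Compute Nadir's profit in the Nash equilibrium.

Mine Nadir's profit: π = q_{Nadir}(152 − 2q_{Nadir} − q_{Kora}) − 46q_{Nadir}.
∂π/∂q_{Nadir} = 106 − 4q_{Nadir} − q_{Kora} = 0 ⇒ q_{Nadir} = 26.5 − 0.25q_{Kora}.
The game is symmetric, so in equilibrium q_{Kora} = q_{Nadir}: the reaction function gives 1.25q_{Nadir} = 26.5, hence q_{Nadir} = 21.2.
P_{Nadir} = 152 − 2·21.2 − 21.2 = 88.4.
Profit = (88.4 − 46)·21.2 = 898.88.

898.88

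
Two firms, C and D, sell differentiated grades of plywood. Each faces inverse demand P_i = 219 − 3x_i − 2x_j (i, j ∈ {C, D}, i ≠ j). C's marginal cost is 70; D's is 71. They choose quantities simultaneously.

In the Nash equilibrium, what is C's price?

Firm C's profit: π = x_C(219 − 3x_C − 2x_D) − 70x_C.
∂π/∂x_C = 149 − 6x_C − 2x_D = 0 ⇒ x_C = 149/6 − (1/3)x_D.
Similarly x_D = 74/3 − (1/3)x_C.
Solving the two reaction functions simultaneously: (1 − (−1/3)(−1/3))x_C = 149/6 − (1/3)·(74/3), so (8/9)x_C = 299/18 and x_C = 18.6875.
Then x_D = 74/3 − (1/3)·18.6875 = 18.4375.
P_C = 219 − 3·18.6875 − 2·18.4375 = 126.0625.

126.0625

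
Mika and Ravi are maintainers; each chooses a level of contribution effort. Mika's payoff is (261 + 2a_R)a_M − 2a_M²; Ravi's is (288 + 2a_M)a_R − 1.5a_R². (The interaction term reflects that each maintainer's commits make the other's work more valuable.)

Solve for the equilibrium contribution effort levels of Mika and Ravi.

169.875, 209.25

Expanding Mika's payoff: 261a_M + 2a_Ra_M − 2a_M².
∂π/∂a_M = 261 + 2a_R − 4a_M = 0, so a_M = 65.25 + 0.5a_R.
Likewise for Ravi: a_R = 96 + (2/3)a_M.
Plugging a_R into Mika's best response: a_M = 65.25 + 0.5(96 + (2/3)a_M) ⇒ (2/3)a_M = 113.25, so a_M = 169.875.
Then a_R = 96 + (2/3)·169.875 = 209.25.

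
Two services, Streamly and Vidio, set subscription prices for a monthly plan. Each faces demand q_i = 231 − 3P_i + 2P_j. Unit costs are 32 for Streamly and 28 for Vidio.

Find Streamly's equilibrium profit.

7203

Streamly's profit: π = (P_{Streamly} − 32)(231 − 3P_{Streamly} + 2P_{Vidio}).
∂π/∂P_{Streamly} = 327 − 6P_{Streamly} + 2P_{Vidio} = 0 ⇒ P_{Streamly} = 54.5 + (1/3)P_{Vidio}.
Similarly P_{Vidio} = 52.5 + (1/3)P_{Streamly}.
Solving the two reaction functions simultaneously: (1 − (1/3)(1/3))P_{Streamly} = 54.5 + (1/3)·52.5, so (8/9)P_{Streamly} = 72 and P_{Streamly} = 81.
Then P_{Vidio} = 52.5 + (1/3)·81 = 79.5.
q_{Streamly} = 231 − 3·81 + 2·79.5 = 147.
Profit = (81 − 32)·147 = 7203.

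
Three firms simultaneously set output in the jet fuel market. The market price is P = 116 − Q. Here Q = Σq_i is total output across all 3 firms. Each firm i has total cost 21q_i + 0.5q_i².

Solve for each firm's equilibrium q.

19

A representative firm's profit is π_i = q_i(116 − Q) − 21q_i − 0.5q_i², with Q = q_i + Σ_{j≠i} q_j.
First-order condition: 95 − 3q_i − Σ_{j≠i} q_j = 0.
With identical firms, set every q_j = q: then 95 − 3q − 2q = 0, i.e. q = 95/5 = 19.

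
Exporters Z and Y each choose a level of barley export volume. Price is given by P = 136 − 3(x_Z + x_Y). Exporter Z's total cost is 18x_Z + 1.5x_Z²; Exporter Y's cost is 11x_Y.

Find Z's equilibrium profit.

Exporter Z's profit: π = x_Z(136 − 3(x_Z + x_Y)) − 18x_Z − 1.5x_Z².
∂π/∂x_Z = 118 − 9x_Z − 3x_Y = 0, so x_Z = 118/9 − (1/3)x_Y.
For Y: ∂π/∂x_Y = 125 − 6x_Y − 3x_Z = 0 ⇒ x_Y = 125/6 − 0.5x_Z.
Solving the two reaction functions simultaneously: (1 − (−1/3)(−0.5))x_Z = 118/9 − (1/3)·(125/6), so (5/6)x_Z = 37/6 and x_Z = 7.4.
Then x_Y = 125/6 − 0.5·7.4 = 257/15.
Price P = 136 − 3·(368/15) = 62.4.
Z's profit: (62.4 − 18)·7.4 − 1.5(7.4)² = 246.42.

246.42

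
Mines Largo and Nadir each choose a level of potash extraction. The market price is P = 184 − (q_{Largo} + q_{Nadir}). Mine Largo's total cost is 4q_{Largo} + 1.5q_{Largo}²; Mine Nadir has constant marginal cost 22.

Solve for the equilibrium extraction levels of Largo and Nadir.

22, 70

Mine Largo's profit: π = q_{Largo}(184 − (q_{Largo} + q_{Nadir})) − 4q_{Largo} − 1.5q_{Largo}².
∂π/∂q_{Largo} = 180 − 5q_{Largo} − q_{Nadir} = 0, so q_{Largo} = 36 − 0.2q_{Nadir}.
For Nadir: ∂π/∂q_{Nadir} = 162 − 2q_{Nadir} − q_{Largo} = 0 ⇒ q_{Nadir} = 81 − 0.5q_{Largo}.
Substituting the second reaction function into the first: q_{Largo} = 36 − 0.2(81 − 0.5q_{Largo}), which gives 0.9q_{Largo} = 19.8 ⇒ q_{Largo} = 22.
Then q_{Nadir} = 81 − 0.5·22 = 70.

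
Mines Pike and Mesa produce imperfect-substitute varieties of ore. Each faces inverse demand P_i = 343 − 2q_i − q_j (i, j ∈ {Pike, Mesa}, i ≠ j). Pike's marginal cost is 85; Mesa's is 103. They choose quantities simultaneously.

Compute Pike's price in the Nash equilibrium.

Mine Pike's profit: π = q_{Pike}(343 − 2q_{Pike} − q_{Mesa}) − 85q_{Pike}.
∂π/∂q_{Pike} = 258 − 4q_{Pike} − q_{Mesa} = 0 ⇒ q_{Pike} = 64.5 − 0.25q_{Mesa}.
Similarly q_{Mesa} = 60 − 0.25q_{Pike}.
Plugging q_{Mesa} into Pike's best response: q_{Pike} = 64.5 − 0.25(60 − 0.25q_{Pike}) ⇒ 0.9375q_{Pike} = 49.5, so q_{Pike} = 52.8.
Then q_{Mesa} = 60 − 0.25·52.8 = 46.8.
P_{Pike} = 343 − 2·52.8 − 46.8 = 190.6.

190.6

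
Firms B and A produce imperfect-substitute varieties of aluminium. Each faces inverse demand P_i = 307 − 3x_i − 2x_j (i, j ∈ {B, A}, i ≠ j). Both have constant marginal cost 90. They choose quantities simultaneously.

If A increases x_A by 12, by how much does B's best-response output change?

Firm B's profit: π = x_B(307 − 3x_B − 2x_A) − 90x_B.
∂π/∂x_B = 217 − 6x_B − 2x_A = 0 ⇒ x_B = 217/6 − (1/3)x_A.
The reaction-function slope is −1/3, so a 12-unit rise in x_A moves x_B by −1/3 × 12 = −4. B's best response falls — the actions are strategic substitutes.

-4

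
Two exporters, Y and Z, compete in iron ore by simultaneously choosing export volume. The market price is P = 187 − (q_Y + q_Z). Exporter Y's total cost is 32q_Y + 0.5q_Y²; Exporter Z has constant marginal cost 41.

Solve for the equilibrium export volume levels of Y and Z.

32.8, 56.6

Exporter Y's profit: π = q_Y(187 − (q_Y + q_Z)) − 32q_Y − 0.5q_Y².
∂π/∂q_Y = 155 − 3q_Y − q_Z = 0, so q_Y = 155/3 − (1/3)q_Z.
For Z: ∂π/∂q_Z = 146 − 2q_Z − q_Y = 0 ⇒ q_Z = 73 − 0.5q_Y.
Substituting the second reaction function into the first: q_Y = 155/3 − (1/3)(73 − 0.5q_Y), which gives (5/6)q_Y = 82/3 ⇒ q_Y = 32.8.
Then q_Z = 73 − 0.5·32.8 = 56.6.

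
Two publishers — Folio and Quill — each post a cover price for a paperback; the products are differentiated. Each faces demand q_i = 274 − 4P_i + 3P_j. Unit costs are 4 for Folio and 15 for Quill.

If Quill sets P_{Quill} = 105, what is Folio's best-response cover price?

Folio's profit: π = (P_{Folio} − 4)(274 − 4P_{Folio} + 3P_{Quill}).
∂π/∂P_{Folio} = 290 − 8P_{Folio} + 3P_{Quill} = 0 ⇒ P_{Folio} = 36.25 + 0.375P_{Quill}.
At P_{Quill} = 105: P_{Folio} = 36.25 + 0.375·105 = 75.625.

75.625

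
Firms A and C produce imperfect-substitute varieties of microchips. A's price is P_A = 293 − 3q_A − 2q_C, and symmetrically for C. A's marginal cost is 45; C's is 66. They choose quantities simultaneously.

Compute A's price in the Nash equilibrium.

141.9375

Firm A's profit: π = q_A(293 − 3q_A − 2q_C) − 45q_A.
∂π/∂q_A = 248 − 6q_A − 2q_C = 0 ⇒ q_A = 124/3 − (1/3)q_C.
Similarly q_C = 227/6 − (1/3)q_A.
Substituting the second reaction function into the first: q_A = 124/3 − (1/3)(227/6 − (1/3)q_A), which gives (8/9)q_A = 517/18 ⇒ q_A = 32.3125.
Then q_C = 227/6 − (1/3)·32.3125 = 27.0625.
P_A = 293 − 3·32.3125 − 2·27.0625 = 141.9375.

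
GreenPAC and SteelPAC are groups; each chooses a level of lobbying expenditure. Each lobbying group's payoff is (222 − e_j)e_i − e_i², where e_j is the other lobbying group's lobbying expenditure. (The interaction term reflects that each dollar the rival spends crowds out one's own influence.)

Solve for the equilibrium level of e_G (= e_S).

74

GreenPAC's payoff is (222 − e_S)e_G − e_G².
∂π/∂e_G = 222 − e_S − 2e_G = 0, so e_G = 111 − 0.5e_S.
By symmetry e_S = e_G; substituting into the reaction function, 1.5e_G = 111 and e_G = 74.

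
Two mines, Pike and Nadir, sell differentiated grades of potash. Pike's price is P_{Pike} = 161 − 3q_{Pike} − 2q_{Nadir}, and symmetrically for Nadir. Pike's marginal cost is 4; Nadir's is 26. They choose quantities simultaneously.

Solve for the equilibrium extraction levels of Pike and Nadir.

Mine Pike's profit: π = q_{Pike}(161 − 3q_{Pike} − 2q_{Nadir}) − 4q_{Pike}.
∂π/∂q_{Pike} = 157 − 6q_{Pike} − 2q_{Nadir} = 0 ⇒ q_{Pike} = 157/6 − (1/3)q_{Nadir}.
Similarly q_{Nadir} = 22.5 − (1/3)q_{Pike}.
Substituting the second reaction function into the first: q_{Pike} = 157/6 − (1/3)(22.5 − (1/3)q_{Pike}), which gives (8/9)q_{Pike} = 56/3 ⇒ q_{Pike} = 21.
Then q_{Nadir} = 22.5 − (1/3)·21 = 15.5.

21, 15.5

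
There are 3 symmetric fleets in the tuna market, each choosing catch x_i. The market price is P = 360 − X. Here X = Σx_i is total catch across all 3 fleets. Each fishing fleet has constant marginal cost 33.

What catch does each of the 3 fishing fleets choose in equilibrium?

A representative fishing fleet's profit is π_i = x_i(360 − X) − 33x_i, with X = x_i + Σ_{j≠i} x_j.
First-order condition: 327 − 2x_i − Σ_{j≠i} x_j = 0.
In a symmetric equilibrium every fishing fleet chooses the same x, so Σ_{j≠i} x_j = 2x. The condition becomes 327 − 4x = 0, giving x = 327/4 = 81.75.

81.75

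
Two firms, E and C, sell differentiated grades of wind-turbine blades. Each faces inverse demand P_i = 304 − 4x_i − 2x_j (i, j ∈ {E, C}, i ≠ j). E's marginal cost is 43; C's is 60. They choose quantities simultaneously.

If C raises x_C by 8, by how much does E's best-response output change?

-2

Firm E's profit: π = x_E(304 − 4x_E − 2x_C) − 43x_E.
∂π/∂x_E = 261 − 8x_E − 2x_C = 0 ⇒ x_E = 32.625 − 0.25x_C.
The reaction-function slope is −0.25, so an 8-unit rise in x_C moves x_E by −0.25 × 8 = −2. E's best response falls — the actions are strategic substitutes.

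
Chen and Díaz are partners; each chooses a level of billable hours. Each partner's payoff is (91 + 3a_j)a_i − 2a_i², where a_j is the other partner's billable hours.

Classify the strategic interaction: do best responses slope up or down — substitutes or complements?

strategic complements

Chen's payoff is (91 + 3a_D)a_C − 2a_C².
∂π/∂a_C = 91 + 3a_D − 4a_C = 0, so a_C = 22.75 + 0.75a_D.
The best-response slope da_C/da_D = 0.75 > 0: the reaction function is upward-sloping, so the choices are strategic complements.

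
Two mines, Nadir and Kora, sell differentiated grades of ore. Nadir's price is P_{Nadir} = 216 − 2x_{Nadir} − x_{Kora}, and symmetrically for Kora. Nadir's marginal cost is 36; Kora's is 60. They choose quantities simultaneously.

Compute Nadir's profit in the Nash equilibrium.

Mine Nadir's profit: π = x_{Nadir}(216 − 2x_{Nadir} − x_{Kora}) − 36x_{Nadir}.
∂π/∂x_{Nadir} = 180 − 4x_{Nadir} − x_{Kora} = 0 ⇒ x_{Nadir} = 45 − 0.25x_{Kora}.
Similarly x_{Kora} = 39 − 0.25x_{Nadir}.
Solving the two reaction functions simultaneously: (1 − (−0.25)(−0.25))x_{Nadir} = 45 − 0.25·39, so 0.9375x_{Nadir} = 35.25 and x_{Nadir} = 37.6.
Then x_{Kora} = 39 − 0.25·37.6 = 29.6.
P_{Nadir} = 216 − 2·37.6 − 29.6 = 111.2.
Profit = (111.2 − 36)·37.6 = 2827.52.

2827.52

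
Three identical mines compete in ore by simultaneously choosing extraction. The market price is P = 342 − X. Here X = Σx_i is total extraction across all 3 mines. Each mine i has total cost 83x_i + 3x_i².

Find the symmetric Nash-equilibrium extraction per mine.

A representative mine's profit is π_i = x_i(342 − X) − 83x_i − 3x_i², with X = x_i + Σ_{j≠i} x_j.
First-order condition: 259 − 8x_i − Σ_{j≠i} x_j = 0.
Imposing symmetry (x_j = x for all j) turns Σ_{j≠i} x_j into 2x, so 259 = 10x and x = 25.9.

25.9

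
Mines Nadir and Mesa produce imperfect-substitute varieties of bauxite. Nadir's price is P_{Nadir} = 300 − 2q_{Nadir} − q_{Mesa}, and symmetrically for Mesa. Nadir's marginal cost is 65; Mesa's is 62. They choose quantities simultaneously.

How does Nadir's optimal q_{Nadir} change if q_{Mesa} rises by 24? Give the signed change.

-6

Mine Nadir's profit: π = q_{Nadir}(300 − 2q_{Nadir} − q_{Mesa}) − 65q_{Nadir}.
∂π/∂q_{Nadir} = 235 − 4q_{Nadir} − q_{Mesa} = 0 ⇒ q_{Nadir} = 58.75 − 0.25q_{Mesa}.
The reaction-function slope is −0.25, so a 24-unit rise in q_{Mesa} moves q_{Nadir} by −0.25 × 24 = −6. Nadir's best response falls — the actions are strategic substitutes.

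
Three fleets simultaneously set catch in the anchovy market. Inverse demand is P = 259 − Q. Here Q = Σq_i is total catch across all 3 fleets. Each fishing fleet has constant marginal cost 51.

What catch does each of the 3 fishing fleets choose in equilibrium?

52

A representative fishing fleet's profit is π_i = q_i(259 − Q) − 51q_i, with Q = q_i + Σ_{j≠i} q_j.
First-order condition: 208 − 2q_i − Σ_{j≠i} q_j = 0.
With identical fishing fleets, set every q_j = q: then 208 − 2q − 2q = 0, i.e. q = 208/4 = 52.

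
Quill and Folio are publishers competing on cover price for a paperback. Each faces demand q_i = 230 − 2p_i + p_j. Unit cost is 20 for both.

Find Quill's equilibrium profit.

9800

Quill's profit: π = (p_{Quill} − 20)(230 − 2p_{Quill} + p_{Folio}).
∂π/∂p_{Quill} = 270 − 4p_{Quill} + p_{Folio} = 0 ⇒ p_{Quill} = 67.5 + 0.25p_{Folio}.
By symmetry p_{Folio} = p_{Quill}; substituting into the reaction function, 0.75p_{Quill} = 67.5 and p_{Quill} = 90.
q_{Quill} = 230 − 2·90 + 90 = 140.
Profit = (90 − 20)·140 = 9800.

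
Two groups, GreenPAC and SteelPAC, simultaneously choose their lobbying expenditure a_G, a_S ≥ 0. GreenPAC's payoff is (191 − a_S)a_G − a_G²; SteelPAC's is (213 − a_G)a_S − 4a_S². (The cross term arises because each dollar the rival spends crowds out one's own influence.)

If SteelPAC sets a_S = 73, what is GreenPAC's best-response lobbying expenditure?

Expanding GreenPAC's payoff: 191a_G − a_Sa_G − a_G².
∂π/∂a_G = 191 − a_S − 2a_G = 0, so a_G = 95.5 − 0.5a_S.
At a_S = 73: a_G = 95.5 − 0.5·73 = 59.

59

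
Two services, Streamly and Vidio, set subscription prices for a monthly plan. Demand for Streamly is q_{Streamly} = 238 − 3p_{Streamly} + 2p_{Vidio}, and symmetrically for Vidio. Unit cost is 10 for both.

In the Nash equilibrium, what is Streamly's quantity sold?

Streamly's profit: π = (p_{Streamly} − 10)(238 − 3p_{Streamly} + 2p_{Vidio}).
∂π/∂p_{Streamly} = 268 − 6p_{Streamly} + 2p_{Vidio} = 0 ⇒ p_{Streamly} = 134/3 + (1/3)p_{Vidio}.
Setting p_{Streamly} = p_{Vidio} in the reaction function: p_{Streamly} = 134/3 + (1/3)p_{Streamly}, so p_{Streamly} = (134/3) / (2/3) = 67.
q_{Streamly} = 238 − 3·67 + 2·67 = 171.

171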